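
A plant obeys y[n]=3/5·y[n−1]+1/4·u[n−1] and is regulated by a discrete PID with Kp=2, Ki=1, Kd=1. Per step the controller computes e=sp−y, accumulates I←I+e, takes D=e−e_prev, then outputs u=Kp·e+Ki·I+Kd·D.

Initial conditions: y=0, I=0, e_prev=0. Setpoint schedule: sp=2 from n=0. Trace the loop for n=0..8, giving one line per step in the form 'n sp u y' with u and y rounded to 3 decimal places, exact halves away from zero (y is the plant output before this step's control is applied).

0 2 8.000 0.000
1 2 0.000 2.000
2 2 5.200 1.200
3 2 1.920 2.020
4 2 4.032 1.692
5 2 2.687 2.023
6 2 3.545 1.886
7 2 2.994 2.018
8 2 3.343 1.959

(exact arithmetic carried between steps; '≈' marks a value shown rounded to 6 d.p. or computed from one; I and e_prev carry over from the previous line; the table rounds u and y to 3 d.p., halves away from zero)
n=0: y=0, sp=2, e=sp−y=2; I=2, D=e−e_prev=2; u=2·2+1·2+1·2=8; next y=3/5·0+1/4·8=2
n=1: y=2, sp=2, e=sp−y=0; I=2, D=e−e_prev=-2; u=2·0+1·2+1·(-2)=0; next y=3/5·2+1/4·0=1.2
n=2: y=1.2, sp=2, e=sp−y=0.8; I=2.8, D=e−e_prev=0.8; u=2·0.8+1·2.8+1·0.8=5.2; next y=3/5·1.2+1/4·5.2=2.02
n=3: y=2.02, sp=2, e=sp−y=-0.02; I=2.78, D=e−e_prev=-0.82; u=2·(-0.02)+1·2.78+1·(-0.82)=1.92; next y=3/5·2.02+1/4·1.92=1.692
n=4: y=1.692, sp=2, e=sp−y=0.308; I=3.088, D=e−e_prev=0.328; u=2·0.308+1·3.088+1·0.328=4.032; next y=3/5·1.692+1/4·4.032=2.0232
n=5: y=2.0232, sp=2, e=sp−y=-0.0232; I=3.0648, D=e−e_prev=-0.3312; u=2·(-0.0232)+1·3.0648+1·(-0.3312)=2.6872; next y=3/5·2.0232+1/4·2.6872=1.88572
n=6: y=1.88572, sp=2, e=sp−y=0.11428; I=3.17908, D=e−e_prev=0.13748; u=2·0.11428+1·3.17908+1·0.13748=3.54512; next y=3/5·1.88572+1/4·3.54512=2.017712
n=7: y=2.017712, sp=2, e=sp−y=-0.017712; I=3.161368, D=e−e_prev=-0.131992; u=2·(-0.017712)+1·3.161368+1·(-0.131992)=2.993952; next y=3/5·2.017712+1/4·2.993952≈1.959115
n=8: y≈1.959115, sp=2, e=sp−y≈0.040885; I≈3.202253, D=e−e_prev≈0.058597; u=2·0.040885+1·3.202253+1·0.058597≈3.342619; next y=3/5·1.959115+1/4·3.342619≈2.011124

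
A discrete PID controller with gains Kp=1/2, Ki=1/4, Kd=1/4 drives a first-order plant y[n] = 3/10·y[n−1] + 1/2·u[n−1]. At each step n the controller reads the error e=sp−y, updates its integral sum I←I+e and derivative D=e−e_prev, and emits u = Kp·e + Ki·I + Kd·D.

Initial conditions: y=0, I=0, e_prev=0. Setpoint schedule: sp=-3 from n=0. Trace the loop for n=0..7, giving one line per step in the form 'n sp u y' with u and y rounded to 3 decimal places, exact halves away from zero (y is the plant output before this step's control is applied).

0 -3 -3.000 0.000
1 -3 -1.500 -1.500
2 -3 -2.550 -1.200
3 -3 -2.490 -1.635
4 -3 -2.840 -1.736
5 -3 -2.976 -1.940
6 -3 -3.162 -2.070
7 -3 -3.295 -2.202

(exact arithmetic carried between steps; '≈' marks a value shown rounded to 6 d.p. or computed from one; I and e_prev carry over from the previous line; the table rounds u and y to 3 d.p., halves away from zero)
n=0: y=0, sp=-3, e=sp−y=-3; I=-3, D=e−e_prev=-3; u=1/2·(-3)+1/4·(-3)+1/4·(-3)=-3; next y=3/10·0+1/2·(-3)=-1.5
n=1: y=-1.5, sp=-3, e=sp−y=-1.5; I=-4.5, D=e−e_prev=1.5; u=1/2·(-1.5)+1/4·(-4.5)+1/4·1.5=-1.5; next y=3/10·(-1.5)+1/2·(-1.5)=-1.2
n=2: y=-1.2, sp=-3, e=sp−y=-1.8; I=-6.3, D=e−e_prev=-0.3; u=1/2·(-1.8)+1/4·(-6.3)+1/4·(-0.3)=-2.55; next y=3/10·(-1.2)+1/2·(-2.55)=-1.635
n=3: y=-1.635, sp=-3, e=sp−y=-1.365; I=-7.665, D=e−e_prev=0.435; u=1/2·(-1.365)+1/4·(-7.665)+1/4·0.435=-2.49; next y=3/10·(-1.635)+1/2·(-2.49)=-1.7355
n=4: y=-1.7355, sp=-3, e=sp−y=-1.2645; I=-8.9295, D=e−e_prev=0.1005; u=1/2·(-1.2645)+1/4·(-8.9295)+1/4·0.1005=-2.8395; next y=3/10·(-1.7355)+1/2·(-2.8395)=-1.9404
n=5: y=-1.9404, sp=-3, e=sp−y=-1.0596; I=-9.9891, D=e−e_prev=0.2049; u=1/2·(-1.0596)+1/4·(-9.9891)+1/4·0.2049=-2.97585; next y=3/10·(-1.9404)+1/2·(-2.97585)=-2.070045
n=6: y=-2.070045, sp=-3, e=sp−y=-0.929955; I=-10.919055, D=e−e_prev=0.129645; u=1/2·(-0.929955)+1/4·(-10.919055)+1/4·0.129645=-3.16233; next y=3/10·(-2.070045)+1/2·(-3.16233)≈-2.202179
n=7: y≈-2.202179, sp=-3, e=sp−y≈-0.797822; I≈-11.716877, D=e−e_prev≈0.132134; u=1/2·(-0.797822)+1/4·(-11.716877)+1/4·0.132134≈-3.295097; next y=3/10·(-2.202179)+1/2·(-3.295097)≈-2.308202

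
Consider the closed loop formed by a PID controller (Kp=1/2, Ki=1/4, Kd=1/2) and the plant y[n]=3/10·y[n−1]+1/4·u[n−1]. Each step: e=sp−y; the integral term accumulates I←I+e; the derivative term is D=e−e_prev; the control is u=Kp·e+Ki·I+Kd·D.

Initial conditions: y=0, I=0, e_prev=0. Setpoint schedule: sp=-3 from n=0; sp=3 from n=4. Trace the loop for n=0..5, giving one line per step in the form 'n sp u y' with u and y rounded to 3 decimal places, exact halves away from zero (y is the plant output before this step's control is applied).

(exact arithmetic carried between steps; '≈' marks a value shown rounded to 6 d.p. or computed from one; I and e_prev carry over from the previous line; the table rounds u and y to 3 d.p., halves away from zero)
n=0: y=0, sp=-3, e=sp−y=-3; I=-3, D=e−e_prev=-3; u=1/2·(-3)+1/4·(-3)+1/2·(-3)=-3.75; next y=3/10·0+1/4·(-3.75)=-0.9375
n=1: y=-0.9375, sp=-3, e=sp−y=-2.0625; I=-5.0625, D=e−e_prev=0.9375; u=1/2·(-2.0625)+1/4·(-5.0625)+1/2·0.9375=-1.828125; next y=3/10·(-0.9375)+1/4·(-1.828125)≈-0.738281
n=2: y≈-0.738281, sp=-3, e=sp−y≈-2.261719; I≈-7.324219, D=e−e_prev≈-0.199219; u=1/2·(-2.261719)+1/4·(-7.324219)+1/2·(-0.199219)≈-3.061523; next y=3/10·(-0.738281)+1/4·(-3.061523)≈-0.986865
n=3: y≈-0.986865, sp=-3, e=sp−y≈-2.013135; I≈-9.337354, D=e−e_prev≈0.248584; u=1/2·(-2.013135)+1/4·(-9.337354)+1/2·0.248584≈-3.216614; next y=3/10·(-0.986865)+1/4·(-3.216614)≈-1.100213
n=4: y≈-1.100213, sp=3, e=sp−y≈4.100213; I≈-5.237141, D=e−e_prev≈6.113348; u=1/2·4.100213+1/4·(-5.237141)+1/2·6.113348≈3.797495; next y=3/10·(-1.100213)+1/4·3.797495≈0.619310
n=5: y≈0.619310, sp=3, e=sp−y≈2.380690; I≈-2.856450, D=e−e_prev≈-1.719523; u=1/2·2.380690+1/4·(-2.856450)+1/2·(-1.719523)≈-0.383529; next y=3/10·0.619310+1/4·(-0.383529)≈0.089911

0 -3 -3.750 0.000
1 -3 -1.828 -0.938
2 -3 -3.062 -0.738
3 -3 -3.217 -0.987
4 3 3.797 -1.100
5 3 -0.384 0.619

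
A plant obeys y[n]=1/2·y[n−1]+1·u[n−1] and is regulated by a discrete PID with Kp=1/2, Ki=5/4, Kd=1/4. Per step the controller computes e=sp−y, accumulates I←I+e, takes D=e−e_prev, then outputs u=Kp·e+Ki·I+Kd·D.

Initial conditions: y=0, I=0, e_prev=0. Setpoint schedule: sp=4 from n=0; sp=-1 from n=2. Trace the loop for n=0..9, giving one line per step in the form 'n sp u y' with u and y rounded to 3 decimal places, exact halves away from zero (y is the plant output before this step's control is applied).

(exact arithmetic carried between steps; '≈' marks a value shown rounded to 6 d.p. or computed from one; I and e_prev carry over from the previous line; the table rounds u and y to 3 d.p., halves away from zero)
n=0: y=0, sp=4, e=sp−y=4; I=4, D=e−e_prev=4; u=1/2·4+5/4·4+1/4·4=8; next y=1/2·0+1·8=8
n=1: y=8, sp=4, e=sp−y=-4; I=0, D=e−e_prev=-8; u=1/2·(-4)+5/4·0+1/4·(-8)=-4; next y=1/2·8+1·(-4)=0
n=2: y=0, sp=-1, e=sp−y=-1; I=-1, D=e−e_prev=3; u=1/2·(-1)+5/4·(-1)+1/4·3=-1; next y=1/2·0+1·(-1)=-1
n=3: y=-1, sp=-1, e=sp−y=0; I=-1, D=e−e_prev=1; u=1/2·0+5/4·(-1)+1/4·1=-1; next y=1/2·(-1)+1·(-1)=-1.5
n=4: y=-1.5, sp=-1, e=sp−y=0.5; I=-0.5, D=e−e_prev=0.5; u=1/2·0.5+5/4·(-0.5)+1/4·0.5=-0.25; next y=1/2·(-1.5)+1·(-0.25)=-1
n=5: y=-1, sp=-1, e=sp−y=0; I=-0.5, D=e−e_prev=-0.5; u=1/2·0+5/4·(-0.5)+1/4·(-0.5)=-0.75; next y=1/2·(-1)+1·(-0.75)=-1.25
n=6: y=-1.25, sp=-1, e=sp−y=0.25; I=-0.25, D=e−e_prev=0.25; u=1/2·0.25+5/4·(-0.25)+1/4·0.25=-0.125; next y=1/2·(-1.25)+1·(-0.125)=-0.75
n=7: y=-0.75, sp=-1, e=sp−y=-0.25; I=-0.5, D=e−e_prev=-0.5; u=1/2·(-0.25)+5/4·(-0.5)+1/4·(-0.5)=-0.875; next y=1/2·(-0.75)+1·(-0.875)=-1.25
n=8: y=-1.25, sp=-1, e=sp−y=0.25; I=-0.25, D=e−e_prev=0.5; u=1/2·0.25+5/4·(-0.25)+1/4·0.5=-0.0625; next y=1/2·(-1.25)+1·(-0.0625)=-0.6875
n=9: y=-0.6875, sp=-1, e=sp−y=-0.3125; I=-0.5625, D=e−e_prev=-0.5625; u=1/2·(-0.3125)+5/4·(-0.5625)+1/4·(-0.5625)=-1; next y=1/2·(-0.6875)+1·(-1)=-1.34375

0 4 8.000 0.000
1 4 -4.000 8.000
2 -1 -1.000 0.000
3 -1 -1.000 -1.000
4 -1 -0.250 -1.500
5 -1 -0.750 -1.000
6 -1 -0.125 -1.250
7 -1 -0.875 -0.750
8 -1 -0.063 -1.250
9 -1 -1.000 -0.688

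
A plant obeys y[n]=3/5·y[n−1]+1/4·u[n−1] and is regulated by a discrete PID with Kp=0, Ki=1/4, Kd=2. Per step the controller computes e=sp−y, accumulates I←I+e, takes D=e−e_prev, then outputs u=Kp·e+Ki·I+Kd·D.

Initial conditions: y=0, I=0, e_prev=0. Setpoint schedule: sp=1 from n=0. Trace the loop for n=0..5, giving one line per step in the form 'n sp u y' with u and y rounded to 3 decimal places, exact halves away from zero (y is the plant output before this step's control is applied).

(exact arithmetic carried between steps; '≈' marks a value shown rounded to 6 d.p. or computed from one; I and e_prev carry over from the previous line; the table rounds u and y to 3 d.p., halves away from zero)
n=0: y=0, sp=1, e=sp−y=1; I=1, D=e−e_prev=1; u=0·1+1/4·1+2·1=2.25; next y=3/5·0+1/4·2.25=0.5625
n=1: y=0.5625, sp=1, e=sp−y=0.4375; I=1.4375, D=e−e_prev=-0.5625; u=0·0.4375+1/4·1.4375+2·(-0.5625)=-0.765625; next y=3/5·0.5625+1/4·(-0.765625)≈0.146094
n=2: y≈0.146094, sp=1, e=sp−y≈0.853906; I≈2.291406, D=e−e_prev≈0.416406; u=0·0.853906+1/4·2.291406+2·0.416406≈1.405664; next y=3/5·0.146094+1/4·1.405664≈0.439072
n=3: y≈0.439072, sp=1, e=sp−y≈0.560928; I≈2.852334, D=e−e_prev≈-0.292979; u=0·0.560928+1/4·2.852334+2·(-0.292979)≈0.127126; next y=3/5·0.439072+1/4·0.127126≈0.295225
n=4: y≈0.295225, sp=1, e=sp−y≈0.704775; I≈3.557109, D=e−e_prev≈0.143847; u=0·0.704775+1/4·3.557109+2·0.143847≈1.176972; next y=3/5·0.295225+1/4·1.176972≈0.471378
n=5: y≈0.471378, sp=1, e=sp−y≈0.528622; I≈4.085731, D=e−e_prev≈-0.176153; u=0·0.528622+1/4·4.085731+2·(-0.176153)≈0.669127; next y=3/5·0.471378+1/4·0.669127≈0.450108

0 1 2.250 0.000
1 1 -0.766 0.563
2 1 1.406 0.146
3 1 0.127 0.439
4 1 1.177 0.295
5 1 0.669 0.471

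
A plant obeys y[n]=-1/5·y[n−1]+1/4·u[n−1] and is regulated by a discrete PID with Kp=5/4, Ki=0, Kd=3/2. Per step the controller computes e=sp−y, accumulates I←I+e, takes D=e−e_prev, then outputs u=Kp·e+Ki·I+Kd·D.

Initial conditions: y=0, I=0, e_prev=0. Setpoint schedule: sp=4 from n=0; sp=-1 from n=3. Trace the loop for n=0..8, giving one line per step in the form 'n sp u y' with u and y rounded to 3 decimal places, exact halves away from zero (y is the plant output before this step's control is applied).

(exact arithmetic carried between steps; '≈' marks a value shown rounded to 6 d.p. or computed from one; I and e_prev carry over from the previous line; the table rounds u and y to 3 d.p., halves away from zero)
n=0: y=0, sp=4, e=sp−y=4; I=4, D=e−e_prev=4; u=5/4·4+0·4+3/2·4=11; next y=-1/5·0+1/4·11=2.75
n=1: y=2.75, sp=4, e=sp−y=1.25; I=5.25, D=e−e_prev=-2.75; u=5/4·1.25+0·5.25+3/2·(-2.75)=-2.5625; next y=-1/5·2.75+1/4·(-2.5625)=-1.190625
n=2: y=-1.190625, sp=4, e=sp−y=5.190625; I=10.440625, D=e−e_prev=3.940625; u=5/4·5.190625+0·10.440625+3/2·3.940625≈12.399219; next y=-1/5·(-1.190625)+1/4·12.399219≈3.337930
n=3: y≈3.337930, sp=-1, e=sp−y≈-4.337930; I≈6.102695, D=e−e_prev≈-9.528555; u=5/4·(-4.337930)+0·6.102695+3/2·(-9.528555)≈-19.715244; next y=-1/5·3.337930+1/4·(-19.715244)≈-5.596397
n=4: y≈-5.596397, sp=-1, e=sp−y≈4.596397; I≈10.699092, D=e−e_prev≈8.934327; u=5/4·4.596397+0·10.699092+3/2·8.934327≈19.146986; next y=-1/5·(-5.596397)+1/4·19.146986≈5.906026
n=5: y≈5.906026, sp=-1, e=sp−y≈-6.906026; I≈3.793066, D=e−e_prev≈-11.502423; u=5/4·(-6.906026)+0·3.793066+3/2·(-11.502423)≈-25.886167; next y=-1/5·5.906026+1/4·(-25.886167)≈-7.652747
n=6: y≈-7.652747, sp=-1, e=sp−y≈6.652747; I≈10.445813, D=e−e_prev≈13.558773; u=5/4·6.652747+0·10.445813+3/2·13.558773≈28.654093; next y=-1/5·(-7.652747)+1/4·28.654093≈8.694073
n=7: y≈8.694073, sp=-1, e=sp−y≈-9.694073; I≈0.751741, D=e−e_prev≈-16.346819; u=5/4·(-9.694073)+0·0.751741+3/2·(-16.346819)≈-36.637820; next y=-1/5·8.694073+1/4·(-36.637820)≈-10.898270
n=8: y≈-10.898270, sp=-1, e=sp−y≈9.898270; I≈10.650010, D=e−e_prev≈19.592342; u=5/4·9.898270+0·10.650010+3/2·19.592342≈41.761350; next y=-1/5·(-10.898270)+1/4·41.761350≈12.619991

0 4 11.000 0.000
1 4 -2.563 2.750
2 4 12.399 -1.191
3 -1 -19.715 3.338
4 -1 19.147 -5.596
5 -1 -25.886 5.906
6 -1 28.654 -7.653
7 -1 -36.638 8.694
8 -1 41.761 -10.898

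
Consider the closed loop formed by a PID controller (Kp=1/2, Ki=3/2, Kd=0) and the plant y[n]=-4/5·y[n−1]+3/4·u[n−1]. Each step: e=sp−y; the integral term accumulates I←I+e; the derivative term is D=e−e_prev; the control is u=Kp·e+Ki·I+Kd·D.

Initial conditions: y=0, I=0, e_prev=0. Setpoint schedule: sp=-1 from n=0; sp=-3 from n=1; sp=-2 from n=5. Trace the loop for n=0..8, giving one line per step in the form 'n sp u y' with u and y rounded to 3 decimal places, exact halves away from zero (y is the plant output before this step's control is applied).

(exact arithmetic carried between steps; '≈' marks a value shown rounded to 6 d.p. or computed from one; I and e_prev carry over from the previous line; the table rounds u and y to 3 d.p., halves away from zero)
n=0: y=0, sp=-1, e=sp−y=-1; I=-1, D=e−e_prev=-1; u=1/2·(-1)+3/2·(-1)+0·(-1)=-2; next y=-4/5·0+3/4·(-2)=-1.5
n=1: y=-1.5, sp=-3, e=sp−y=-1.5; I=-2.5, D=e−e_prev=-0.5; u=1/2·(-1.5)+3/2·(-2.5)+0·(-0.5)=-4.5; next y=-4/5·(-1.5)+3/4·(-4.5)=-2.175
n=2: y=-2.175, sp=-3, e=sp−y=-0.825; I=-3.325, D=e−e_prev=0.675; u=1/2·(-0.825)+3/2·(-3.325)+0·0.675=-5.4; next y=-4/5·(-2.175)+3/4·(-5.4)=-2.31
n=3: y=-2.31, sp=-3, e=sp−y=-0.69; I=-4.015, D=e−e_prev=0.135; u=1/2·(-0.69)+3/2·(-4.015)+0·0.135=-6.3675; next y=-4/5·(-2.31)+3/4·(-6.3675)=-2.927625
n=4: y=-2.927625, sp=-3, e=sp−y=-0.072375; I=-4.087375, D=e−e_prev=0.617625; u=1/2·(-0.072375)+3/2·(-4.087375)+0·0.617625=-6.16725; next y=-4/5·(-2.927625)+3/4·(-6.16725)≈-2.283338
n=5: y≈-2.283338, sp=-2, e=sp−y≈0.283338; I≈-3.804038, D=e−e_prev≈0.355713; u=1/2·0.283338+3/2·(-3.804038)+0·0.355713≈-5.564388; next y=-4/5·(-2.283338)+3/4·(-5.564388)≈-2.346621
n=6: y≈-2.346621, sp=-2, e=sp−y≈0.346621; I≈-3.457417, D=e−e_prev≈0.063283; u=1/2·0.346621+3/2·(-3.457417)+0·0.063283≈-5.012815; next y=-4/5·(-2.346621)+3/4·(-5.012815)≈-1.882315
n=7: y≈-1.882315, sp=-2, e=sp−y≈-0.117685; I≈-3.575102, D=e−e_prev≈-0.464306; u=1/2·(-0.117685)+3/2·(-3.575102)+0·(-0.464306)≈-5.421496; next y=-4/5·(-1.882315)+3/4·(-5.421496)≈-2.560270
n=8: y≈-2.560270, sp=-2, e=sp−y≈0.560270; I≈-3.014832, D=e−e_prev≈0.677955; u=1/2·0.560270+3/2·(-3.014832)+0·0.677955≈-4.242113; next y=-4/5·(-2.560270)+3/4·(-4.242113)≈-1.133369

0 -1 -2.000 0.000
1 -3 -4.500 -1.500
2 -3 -5.400 -2.175
3 -3 -6.368 -2.310
4 -3 -6.167 -2.928
5 -2 -5.564 -2.283
6 -2 -5.013 -2.347
7 -2 -5.421 -1.882
8 -2 -4.242 -2.560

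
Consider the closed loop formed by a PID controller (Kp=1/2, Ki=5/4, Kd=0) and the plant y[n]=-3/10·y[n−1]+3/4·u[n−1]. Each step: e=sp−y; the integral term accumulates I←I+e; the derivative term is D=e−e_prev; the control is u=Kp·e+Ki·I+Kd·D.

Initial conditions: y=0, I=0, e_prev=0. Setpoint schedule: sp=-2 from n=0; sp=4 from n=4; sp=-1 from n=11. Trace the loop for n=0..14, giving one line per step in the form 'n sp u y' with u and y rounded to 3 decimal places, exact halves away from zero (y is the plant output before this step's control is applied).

(exact arithmetic carried between steps; '≈' marks a value shown rounded to 6 d.p. or computed from one; I and e_prev carry over from the previous line; the table rounds u and y to 3 d.p., halves away from zero)
n=0: y=0, sp=-2, e=sp−y=-2; I=-2, D=e−e_prev=-2; u=1/2·(-2)+5/4·(-2)+0·(-2)=-3.5; next y=-3/10·0+3/4·(-3.5)=-2.625
n=1: y=-2.625, sp=-2, e=sp−y=0.625; I=-1.375, D=e−e_prev=2.625; u=1/2·0.625+5/4·(-1.375)+0·2.625=-1.40625; next y=-3/10·(-2.625)+3/4·(-1.40625)≈-0.267188
n=2: y≈-0.267188, sp=-2, e=sp−y≈-1.732813; I≈-3.107813, D=e−e_prev≈-2.357813; u=1/2·(-1.732813)+5/4·(-3.107813)+0·(-2.357813)≈-4.751172; next y=-3/10·(-0.267188)+3/4·(-4.751172)≈-3.483223
n=3: y≈-3.483223, sp=-2, e=sp−y≈1.483223; I≈-1.624590, D=e−e_prev≈3.216035; u=1/2·1.483223+5/4·(-1.624590)+0·3.216035≈-1.289126; next y=-3/10·(-3.483223)+3/4·(-1.289126)≈0.078122
n=4: y≈0.078122, sp=4, e=sp−y≈3.921878; I≈2.297288, D=e−e_prev≈2.438655; u=1/2·3.921878+5/4·2.297288+0·2.438655≈4.832549; next y=-3/10·0.078122+3/4·4.832549≈3.600975
n=5: y≈3.600975, sp=4, e=sp−y≈0.399025; I≈2.696313, D=e−e_prev≈-3.522852; u=1/2·0.399025+5/4·2.696313+0·(-3.522852)≈3.569904; next y=-3/10·3.600975+3/4·3.569904≈1.597136
n=6: y≈1.597136, sp=4, e=sp−y≈2.402864; I≈5.099178, D=e−e_prev≈2.003839; u=1/2·2.402864+5/4·5.099178+0·2.003839≈7.575404; next y=-3/10·1.597136+3/4·7.575404≈5.202412
n=7: y≈5.202412, sp=4, e=sp−y≈-1.202412; I≈3.896765, D=e−e_prev≈-3.605277; u=1/2·(-1.202412)+5/4·3.896765+0·(-3.605277)≈4.269750; next y=-3/10·5.202412+3/4·4.269750≈1.641589
n=8: y≈1.641589, sp=4, e=sp−y≈2.358411; I≈6.255176, D=e−e_prev≈3.560824; u=1/2·2.358411+5/4·6.255176+0·3.560824≈8.998176; next y=-3/10·1.641589+3/4·8.998176≈6.256155
n=9: y≈6.256155, sp=4, e=sp−y≈-2.256155; I≈3.999021, D=e−e_prev≈-4.614566; u=1/2·(-2.256155)+5/4·3.999021+0·(-4.614566)≈3.870699; next y=-3/10·6.256155+3/4·3.870699≈1.026177
n=10: y≈1.026177, sp=4, e=sp−y≈2.973823; I≈6.972844, D=e−e_prev≈5.229978; u=1/2·2.973823+5/4·6.972844+0·5.229978≈10.202966; next y=-3/10·1.026177+3/4·10.202966≈7.344371
n=11: y≈7.344371, sp=-1, e=sp−y≈-8.344371; I≈-1.371528, D=e−e_prev≈-11.318194; u=1/2·(-8.344371)+5/4·(-1.371528)+0·(-11.318194)≈-5.886595; next y=-3/10·7.344371+3/4·(-5.886595)≈-6.618258
n=12: y≈-6.618258, sp=-1, e=sp−y≈5.618258; I≈4.246730, D=e−e_prev≈13.962629; u=1/2·5.618258+5/4·4.246730+0·13.962629≈8.117541; next y=-3/10·(-6.618258)+3/4·8.117541≈8.073633
n=13: y≈8.073633, sp=-1, e=sp−y≈-9.073633; I≈-4.826903, D=e−e_prev≈-14.691891; u=1/2·(-9.073633)+5/4·(-4.826903)+0·(-14.691891)≈-10.570446; next y=-3/10·8.073633+3/4·(-10.570446)≈-10.349924
n=14: y≈-10.349924, sp=-1, e=sp−y≈9.349924; I≈4.523021, D=e−e_prev≈18.423558; u=1/2·9.349924+5/4·4.523021+0·18.423558≈10.328739; next y=-3/10·(-10.349924)+3/4·10.328739≈10.851531

0 -2 -3.500 0.000
1 -2 -1.406 -2.625
2 -2 -4.751 -0.267
3 -2 -1.289 -3.483
4 4 4.833 0.078
5 4 3.570 3.601
6 4 7.575 1.597
7 4 4.270 5.202
8 4 8.998 1.642
9 4 3.871 6.256
10 4 10.203 1.026
11 -1 -5.887 7.344
12 -1 8.118 -6.618
13 -1 -10.570 8.074
14 -1 10.329 -10.350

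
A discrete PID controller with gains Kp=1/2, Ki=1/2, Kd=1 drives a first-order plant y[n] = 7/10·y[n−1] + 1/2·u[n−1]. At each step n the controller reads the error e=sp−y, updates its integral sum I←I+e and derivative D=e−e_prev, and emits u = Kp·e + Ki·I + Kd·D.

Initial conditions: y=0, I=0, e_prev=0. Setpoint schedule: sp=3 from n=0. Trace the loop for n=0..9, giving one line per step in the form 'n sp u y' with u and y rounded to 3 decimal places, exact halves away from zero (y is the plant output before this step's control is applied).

0 3 6.000 0.000
1 3 -1.500 3.000
2 3 4.800 1.350
3 3 -0.015 3.345
4 3 3.830 2.334
5 3 0.722 3.549
6 3 3.069 2.845
7 3 1.081 3.526
8 3 2.534 3.009
9 3 1.284 3.373

(exact arithmetic carried between steps; '≈' marks a value shown rounded to 6 d.p. or computed from one; I and e_prev carry over from the previous line; the table rounds u and y to 3 d.p., halves away from zero)
n=0: y=0, sp=3, e=sp−y=3; I=3, D=e−e_prev=3; u=1/2·3+1/2·3+1·3=6; next y=7/10·0+1/2·6=3
n=1: y=3, sp=3, e=sp−y=0; I=3, D=e−e_prev=-3; u=1/2·0+1/2·3+1·(-3)=-1.5; next y=7/10·3+1/2·(-1.5)=1.35
n=2: y=1.35, sp=3, e=sp−y=1.65; I=4.65, D=e−e_prev=1.65; u=1/2·1.65+1/2·4.65+1·1.65=4.8; next y=7/10·1.35+1/2·4.8=3.345
n=3: y=3.345, sp=3, e=sp−y=-0.345; I=4.305, D=e−e_prev=-1.995; u=1/2·(-0.345)+1/2·4.305+1·(-1.995)=-0.015; next y=7/10·3.345+1/2·(-0.015)=2.334
n=4: y=2.334, sp=3, e=sp−y=0.666; I=4.971, D=e−e_prev=1.011; u=1/2·0.666+1/2·4.971+1·1.011=3.8295; next y=7/10·2.334+1/2·3.8295=3.54855
n=5: y=3.54855, sp=3, e=sp−y=-0.54855; I=4.42245, D=e−e_prev=-1.21455; u=1/2·(-0.54855)+1/2·4.42245+1·(-1.21455)=0.7224; next y=7/10·3.54855+1/2·0.7224=2.845185
n=6: y=2.845185, sp=3, e=sp−y=0.154815; I=4.577265, D=e−e_prev=0.703365; u=1/2·0.154815+1/2·4.577265+1·0.703365=3.069405; next y=7/10·2.845185+1/2·3.069405=3.526332
n=7: y=3.526332, sp=3, e=sp−y=-0.526332; I=4.050933, D=e−e_prev=-0.681147; u=1/2·(-0.526332)+1/2·4.050933+1·(-0.681147)≈1.081154; next y=7/10·3.526332+1/2·1.081154≈3.009009
n=8: y≈3.009009, sp=3, e=sp−y≈-0.009009; I≈4.041924, D=e−e_prev≈0.517323; u=1/2·(-0.009009)+1/2·4.041924+1·0.517323≈2.533780; next y=7/10·3.009009+1/2·2.533780≈3.373197
n=9: y≈3.373197, sp=3, e=sp−y≈-0.373197; I≈3.668727, D=e−e_prev≈-0.364187; u=1/2·(-0.373197)+1/2·3.668727+1·(-0.364187)≈1.283578; next y=7/10·3.373197+1/2·1.283578≈3.003027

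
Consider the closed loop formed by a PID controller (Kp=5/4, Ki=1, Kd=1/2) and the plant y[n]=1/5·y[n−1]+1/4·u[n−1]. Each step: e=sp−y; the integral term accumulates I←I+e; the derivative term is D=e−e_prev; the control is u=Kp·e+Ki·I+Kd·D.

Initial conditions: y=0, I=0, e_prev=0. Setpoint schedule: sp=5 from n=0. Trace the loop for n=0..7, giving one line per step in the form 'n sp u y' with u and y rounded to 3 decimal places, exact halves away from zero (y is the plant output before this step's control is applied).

(exact arithmetic carried between steps; '≈' marks a value shown rounded to 6 d.p. or computed from one; I and e_prev carry over from the previous line; the table rounds u and y to 3 d.p., halves away from zero)
n=0: y=0, sp=5, e=sp−y=5; I=5, D=e−e_prev=5; u=5/4·5+1·5+1/2·5=13.75; next y=1/5·0+1/4·13.75=3.4375
n=1: y=3.4375, sp=5, e=sp−y=1.5625; I=6.5625, D=e−e_prev=-3.4375; u=5/4·1.5625+1·6.5625+1/2·(-3.4375)=6.796875; next y=1/5·3.4375+1/4·6.796875≈2.386719
n=2: y≈2.386719, sp=5, e=sp−y≈2.613281; I≈9.175781, D=e−e_prev≈1.050781; u=5/4·2.613281+1·9.175781+1/2·1.050781≈12.967773; next y=1/5·2.386719+1/4·12.967773≈3.719287
n=3: y≈3.719287, sp=5, e=sp−y≈1.280713; I≈10.456494, D=e−e_prev≈-1.332568; u=5/4·1.280713+1·10.456494+1/2·(-1.332568)≈11.391101; next y=1/5·3.719287+1/4·11.391101≈3.591633
n=4: y≈3.591633, sp=5, e=sp−y≈1.408367; I≈11.864861, D=e−e_prev≈0.127654; u=5/4·1.408367+1·11.864861+1/2·0.127654≈13.689148; next y=1/5·3.591633+1/4·13.689148≈4.140613
n=5: y≈4.140613, sp=5, e=sp−y≈0.859387; I≈12.724248, D=e−e_prev≈-0.548981; u=5/4·0.859387+1·12.724248+1/2·(-0.548981)≈13.523991; next y=1/5·4.140613+1/4·13.523991≈4.209120
n=6: y≈4.209120, sp=5, e=sp−y≈0.790880; I≈13.515128, D=e−e_prev≈-0.068507; u=5/4·0.790880+1·13.515128+1/2·(-0.068507)≈14.469474; next y=1/5·4.209120+1/4·14.469474≈4.459192
n=7: y≈4.459192, sp=5, e=sp−y≈0.540808; I≈14.055935, D=e−e_prev≈-0.250072; u=5/4·0.540808+1·14.055935+1/2·(-0.250072)≈14.606908; next y=1/5·4.459192+1/4·14.606908≈4.543566

0 5 13.750 0.000
1 5 6.797 3.438
2 5 12.968 2.387
3 5 11.391 3.719
4 5 13.689 3.592
5 5 13.524 4.141
6 5 14.469 4.209
7 5 14.607 4.459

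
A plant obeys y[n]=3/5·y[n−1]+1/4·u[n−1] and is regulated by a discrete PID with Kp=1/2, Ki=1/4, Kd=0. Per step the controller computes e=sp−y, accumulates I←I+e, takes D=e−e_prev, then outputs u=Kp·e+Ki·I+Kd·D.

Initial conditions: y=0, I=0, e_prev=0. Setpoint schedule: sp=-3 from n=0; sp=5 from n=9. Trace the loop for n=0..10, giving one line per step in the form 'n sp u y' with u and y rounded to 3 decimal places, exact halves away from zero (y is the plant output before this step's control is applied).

(exact arithmetic carried between steps; '≈' marks a value shown rounded to 6 d.p. or computed from one; I and e_prev carry over from the previous line; the table rounds u and y to 3 d.p., halves away from zero)
n=0: y=0, sp=-3, e=sp−y=-3; I=-3, D=e−e_prev=-3; u=1/2·(-3)+1/4·(-3)+0·(-3)=-2.25; next y=3/5·0+1/4·(-2.25)=-0.5625
n=1: y=-0.5625, sp=-3, e=sp−y=-2.4375; I=-5.4375, D=e−e_prev=0.5625; u=1/2·(-2.4375)+1/4·(-5.4375)+0·0.5625=-2.578125; next y=3/5·(-0.5625)+1/4·(-2.578125)≈-0.982031
n=2: y≈-0.982031, sp=-3, e=sp−y≈-2.017969; I≈-7.455469, D=e−e_prev≈0.419531; u=1/2·(-2.017969)+1/4·(-7.455469)+0·0.419531≈-2.872852; next y=3/5·(-0.982031)+1/4·(-2.872852)≈-1.307432
n=3: y≈-1.307432, sp=-3, e=sp−y≈-1.692568; I≈-9.148037, D=e−e_prev≈0.325400; u=1/2·(-1.692568)+1/4·(-9.148037)+0·0.325400≈-3.133293; next y=3/5·(-1.307432)+1/4·(-3.133293)≈-1.567782
n=4: y≈-1.567782, sp=-3, e=sp−y≈-1.432218; I≈-10.580255, D=e−e_prev≈0.260351; u=1/2·(-1.432218)+1/4·(-10.580255)+0·0.260351≈-3.361173; next y=3/5·(-1.567782)+1/4·(-3.361173)≈-1.780963
n=5: y≈-1.780963, sp=-3, e=sp−y≈-1.219037; I≈-11.799292, D=e−e_prev≈0.213180; u=1/2·(-1.219037)+1/4·(-11.799292)+0·0.213180≈-3.559342; next y=3/5·(-1.780963)+1/4·(-3.559342)≈-1.958413
n=6: y≈-1.958413, sp=-3, e=sp−y≈-1.041587; I≈-12.840879, D=e−e_prev≈0.177450; u=1/2·(-1.041587)+1/4·(-12.840879)+0·0.177450≈-3.731013; next y=3/5·(-1.958413)+1/4·(-3.731013)≈-2.107801
n=7: y≈-2.107801, sp=-3, e=sp−y≈-0.892199; I≈-13.733078, D=e−e_prev≈0.149388; u=1/2·(-0.892199)+1/4·(-13.733078)+0·0.149388≈-3.879369; next y=3/5·(-2.107801)+1/4·(-3.879369)≈-2.234523
n=8: y≈-2.234523, sp=-3, e=sp−y≈-0.765477; I≈-14.498555, D=e−e_prev≈0.126722; u=1/2·(-0.765477)+1/4·(-14.498555)+0·0.126722≈-4.007377; next y=3/5·(-2.234523)+1/4·(-4.007377)≈-2.342558
n=9: y≈-2.342558, sp=5, e=sp−y≈7.342558; I≈-7.155997, D=e−e_prev≈8.108035; u=1/2·7.342558+1/4·(-7.155997)+0·8.108035≈1.882280; next y=3/5·(-2.342558)+1/4·1.882280≈-0.934965
n=10: y≈-0.934965, sp=5, e=sp−y≈5.934965; I≈-1.221032, D=e−e_prev≈-1.407593; u=1/2·5.934965+1/4·(-1.221032)+0·(-1.407593)≈2.662224; next y=3/5·(-0.934965)+1/4·2.662224≈0.104577

0 -3 -2.250 0.000
1 -3 -2.578 -0.563
2 -3 -2.873 -0.982
3 -3 -3.133 -1.307
4 -3 -3.361 -1.568
5 -3 -3.559 -1.781
6 -3 -3.731 -1.958
7 -3 -3.879 -2.108
8 -3 -4.007 -2.235
9 5 1.882 -2.343
10 5 2.662 -0.935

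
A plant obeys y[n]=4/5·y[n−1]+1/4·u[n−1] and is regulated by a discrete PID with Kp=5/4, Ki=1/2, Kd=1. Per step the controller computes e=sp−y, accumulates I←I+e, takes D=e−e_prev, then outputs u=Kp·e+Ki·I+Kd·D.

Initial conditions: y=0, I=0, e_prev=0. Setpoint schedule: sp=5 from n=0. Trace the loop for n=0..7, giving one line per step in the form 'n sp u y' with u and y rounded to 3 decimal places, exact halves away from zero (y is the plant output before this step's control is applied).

(exact arithmetic carried between steps; '≈' marks a value shown rounded to 6 d.p. or computed from one; I and e_prev carry over from the previous line; the table rounds u and y to 3 d.p., halves away from zero)
n=0: y=0, sp=5, e=sp−y=5; I=5, D=e−e_prev=5; u=5/4·5+1/2·5+1·5=13.75; next y=4/5·0+1/4·13.75=3.4375
n=1: y=3.4375, sp=5, e=sp−y=1.5625; I=6.5625, D=e−e_prev=-3.4375; u=5/4·1.5625+1/2·6.5625+1·(-3.4375)=1.796875; next y=4/5·3.4375+1/4·1.796875≈3.199219
n=2: y≈3.199219, sp=5, e=sp−y≈1.800781; I≈8.363281, D=e−e_prev≈0.238281; u=5/4·1.800781+1/2·8.363281+1·0.238281≈6.670898; next y=4/5·3.199219+1/4·6.670898≈4.227100
n=3: y≈4.227100, sp=5, e=sp−y≈0.772900; I≈9.136182, D=e−e_prev≈-1.027881; u=5/4·0.772900+1/2·9.136182+1·(-1.027881)≈4.506335; next y=4/5·4.227100+1/4·4.506335≈4.508264
n=4: y≈4.508264, sp=5, e=sp−y≈0.491736; I≈9.627918, D=e−e_prev≈-0.281164; u=5/4·0.491736+1/2·9.627918+1·(-0.281164)≈5.147466; next y=4/5·4.508264+1/4·5.147466≈4.893477
n=5: y≈4.893477, sp=5, e=sp−y≈0.106523; I≈9.734441, D=e−e_prev≈-0.385214; u=5/4·0.106523+1/2·9.734441+1·(-0.385214)≈4.615160; next y=4/5·4.893477+1/4·4.615160≈5.068572
n=6: y≈5.068572, sp=5, e=sp−y≈-0.068572; I≈9.665869, D=e−e_prev≈-0.175095; u=5/4·(-0.068572)+1/2·9.665869+1·(-0.175095)≈4.572125; next y=4/5·5.068572+1/4·4.572125≈5.197889
n=7: y≈5.197889, sp=5, e=sp−y≈-0.197889; I≈9.467980, D=e−e_prev≈-0.129317; u=5/4·(-0.197889)+1/2·9.467980+1·(-0.129317)≈4.357312; next y=4/5·5.197889+1/4·4.357312≈5.247639

0 5 13.750 0.000
1 5 1.797 3.438
2 5 6.671 3.199
3 5 4.506 4.227
4 5 5.147 4.508
5 5 4.615 4.893
6 5 4.572 5.069
7 5 4.357 5.198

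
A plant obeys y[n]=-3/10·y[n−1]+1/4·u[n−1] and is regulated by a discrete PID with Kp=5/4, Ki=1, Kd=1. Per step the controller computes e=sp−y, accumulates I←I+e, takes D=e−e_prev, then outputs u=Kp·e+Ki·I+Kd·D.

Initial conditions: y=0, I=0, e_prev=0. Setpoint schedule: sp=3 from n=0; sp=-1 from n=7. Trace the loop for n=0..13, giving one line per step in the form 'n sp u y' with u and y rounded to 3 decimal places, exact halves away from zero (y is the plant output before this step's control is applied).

(exact arithmetic carried between steps; '≈' marks a value shown rounded to 6 d.p. or computed from one; I and e_prev carry over from the previous line; the table rounds u and y to 3 d.p., halves away from zero)
n=0: y=0, sp=3, e=sp−y=3; I=3, D=e−e_prev=3; u=5/4·3+1·3+1·3=9.75; next y=-3/10·0+1/4·9.75=2.4375
n=1: y=2.4375, sp=3, e=sp−y=0.5625; I=3.5625, D=e−e_prev=-2.4375; u=5/4·0.5625+1·3.5625+1·(-2.4375)=1.828125; next y=-3/10·2.4375+1/4·1.828125≈-0.274219
n=2: y≈-0.274219, sp=3, e=sp−y≈3.274219; I≈6.836719, D=e−e_prev≈2.711719; u=5/4·3.274219+1·6.836719+1·2.711719≈13.641211; next y=-3/10·(-0.274219)+1/4·13.641211≈3.492568
n=3: y≈3.492568, sp=3, e=sp−y≈-0.492568; I≈6.344150, D=e−e_prev≈-3.766787; u=5/4·(-0.492568)+1·6.344150+1·(-3.766787)≈1.961653; next y=-3/10·3.492568+1/4·1.961653≈-0.557357
n=4: y≈-0.557357, sp=3, e=sp−y≈3.557357; I≈9.901508, D=e−e_prev≈4.049926; u=5/4·3.557357+1·9.901508+1·4.049926≈18.398130; next y=-3/10·(-0.557357)+1/4·18.398130≈4.766740
n=5: y≈4.766740, sp=3, e=sp−y≈-1.766740; I≈8.134768, D=e−e_prev≈-5.324097; u=5/4·(-1.766740)+1·8.134768+1·(-5.324097)≈0.602246; next y=-3/10·4.766740+1/4·0.602246≈-1.279460
n=6: y≈-1.279460, sp=3, e=sp−y≈4.279460; I≈12.414228, D=e−e_prev≈6.046200; u=5/4·4.279460+1·12.414228+1·6.046200≈23.809754; next y=-3/10·(-1.279460)+1/4·23.809754≈6.336277
n=7: y≈6.336277, sp=-1, e=sp−y≈-7.336277; I≈5.077952, D=e−e_prev≈-11.615737; u=5/4·(-7.336277)+1·5.077952+1·(-11.615737)≈-15.708131; next y=-3/10·6.336277+1/4·(-15.708131)≈-5.827916
n=8: y≈-5.827916, sp=-1, e=sp−y≈4.827916; I≈9.905867, D=e−e_prev≈12.164192; u=5/4·4.827916+1·9.905867+1·12.164192≈28.104954; next y=-3/10·(-5.827916)+1/4·28.104954≈8.774613
n=9: y≈8.774613, sp=-1, e=sp−y≈-9.774613; I≈0.131254, D=e−e_prev≈-14.602529; u=5/4·(-9.774613)+1·0.131254+1·(-14.602529)≈-26.689541; next y=-3/10·8.774613+1/4·(-26.689541)≈-9.304769
n=10: y≈-9.304769, sp=-1, e=sp−y≈8.304769; I≈8.436023, D=e−e_prev≈18.079382; u=5/4·8.304769+1·8.436023+1·18.079382≈36.896367; next y=-3/10·(-9.304769)+1/4·36.896367≈12.015523
n=11: y≈12.015523, sp=-1, e=sp−y≈-13.015523; I≈-4.579499, D=e−e_prev≈-21.320292; u=5/4·(-13.015523)+1·(-4.579499)+1·(-21.320292)≈-42.169194; next y=-3/10·12.015523+1/4·(-42.169194)≈-14.146955
n=12: y≈-14.146955, sp=-1, e=sp−y≈13.146955; I≈8.567456, D=e−e_prev≈26.162478; u=5/4·13.146955+1·8.567456+1·26.162478≈51.163628; next y=-3/10·(-14.146955)+1/4·51.163628≈17.034994
n=13: y≈17.034994, sp=-1, e=sp−y≈-18.034994; I≈-9.467538, D=e−e_prev≈-31.181949; u=5/4·(-18.034994)+1·(-9.467538)+1·(-31.181949)≈-63.193229; next y=-3/10·17.034994+1/4·(-63.193229)≈-20.908805

0 3 9.750 0.000
1 3 1.828 2.438
2 3 13.641 -0.274
3 3 1.962 3.493
4 3 18.398 -0.557
5 3 0.602 4.767
6 3 23.810 -1.279
7 -1 -15.708 6.336
8 -1 28.105 -5.828
9 -1 -26.690 8.775
10 -1 36.896 -9.305
11 -1 -42.169 12.016
12 -1 51.164 -14.147
13 -1 -63.193 17.035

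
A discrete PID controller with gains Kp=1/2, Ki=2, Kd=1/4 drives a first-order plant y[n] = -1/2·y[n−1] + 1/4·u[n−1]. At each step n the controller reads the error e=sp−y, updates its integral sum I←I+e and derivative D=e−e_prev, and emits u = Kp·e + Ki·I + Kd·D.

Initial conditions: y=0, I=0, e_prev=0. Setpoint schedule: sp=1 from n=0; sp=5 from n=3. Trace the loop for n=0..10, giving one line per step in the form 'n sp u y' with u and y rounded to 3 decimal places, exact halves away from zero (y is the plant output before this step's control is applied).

(exact arithmetic carried between steps; '≈' marks a value shown rounded to 6 d.p. or computed from one; I and e_prev carry over from the previous line; the table rounds u and y to 3 d.p., halves away from zero)
n=0: y=0, sp=1, e=sp−y=1; I=1, D=e−e_prev=1; u=1/2·1+2·1+1/4·1=2.75; next y=-1/2·0+1/4·2.75=0.6875
n=1: y=0.6875, sp=1, e=sp−y=0.3125; I=1.3125, D=e−e_prev=-0.6875; u=1/2·0.3125+2·1.3125+1/4·(-0.6875)=2.609375; next y=-1/2·0.6875+1/4·2.609375≈0.308594
n=2: y≈0.308594, sp=1, e=sp−y≈0.691406; I≈2.003906, D=e−e_prev≈0.378906; u=1/2·0.691406+2·2.003906+1/4·0.378906≈4.448242; next y=-1/2·0.308594+1/4·4.448242≈0.957764
n=3: y≈0.957764, sp=5, e=sp−y≈4.042236; I≈6.046143, D=e−e_prev≈3.350830; u=1/2·4.042236+2·6.046143+1/4·3.350830≈14.951111; next y=-1/2·0.957764+1/4·14.951111≈3.258896
n=4: y≈3.258896, sp=5, e=sp−y≈1.741104; I≈7.787247, D=e−e_prev≈-2.301132; u=1/2·1.741104+2·7.787247+1/4·(-2.301132)≈15.869762; next y=-1/2·3.258896+1/4·15.869762≈2.337993
n=5: y≈2.337993, sp=5, e=sp−y≈2.662007; I≈10.449254, D=e−e_prev≈0.920903; u=1/2·2.662007+2·10.449254+1/4·0.920903≈22.459738; next y=-1/2·2.337993+1/4·22.459738≈4.445938
n=6: y≈4.445938, sp=5, e=sp−y≈0.554062; I≈11.003316, D=e−e_prev≈-2.107945; u=1/2·0.554062+2·11.003316+1/4·(-2.107945)≈21.756677; next y=-1/2·4.445938+1/4·21.756677≈3.216200
n=7: y≈3.216200, sp=5, e=sp−y≈1.783800; I≈12.787116, D=e−e_prev≈1.229738; u=1/2·1.783800+2·12.787116+1/4·1.229738≈26.773566; next y=-1/2·3.216200+1/4·26.773566≈5.085291
n=8: y≈5.085291, sp=5, e=sp−y≈-0.085291; I≈12.701824, D=e−e_prev≈-1.869091; u=1/2·(-0.085291)+2·12.701824+1/4·(-1.869091)≈24.893730; next y=-1/2·5.085291+1/4·24.893730≈3.680787
n=9: y≈3.680787, sp=5, e=sp−y≈1.319213; I≈14.021038, D=e−e_prev≈1.404505; u=1/2·1.319213+2·14.021038+1/4·1.404505≈29.052808; next y=-1/2·3.680787+1/4·29.052808≈5.422809
n=10: y≈5.422809, sp=5, e=sp−y≈-0.422809; I≈13.598229, D=e−e_prev≈-1.742022; u=1/2·(-0.422809)+2·13.598229+1/4·(-1.742022)≈26.549548; next y=-1/2·5.422809+1/4·26.549548≈3.925983

0 1 2.750 0.000
1 1 2.609 0.688
2 1 4.448 0.309
3 5 14.951 0.958
4 5 15.870 3.259
5 5 22.460 2.338
6 5 21.757 4.446
7 5 26.774 3.216
8 5 24.894 5.085
9 5 29.053 3.681
10 5 26.550 5.423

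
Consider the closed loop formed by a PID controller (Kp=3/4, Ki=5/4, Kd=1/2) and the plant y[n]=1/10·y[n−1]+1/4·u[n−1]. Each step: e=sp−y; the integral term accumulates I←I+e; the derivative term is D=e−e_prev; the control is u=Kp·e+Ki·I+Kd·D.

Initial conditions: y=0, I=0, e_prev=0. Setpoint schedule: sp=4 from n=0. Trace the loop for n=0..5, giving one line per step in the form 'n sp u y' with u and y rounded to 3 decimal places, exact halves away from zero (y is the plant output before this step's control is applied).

0 4 10.000 0.000
1 4 6.750 2.500
2 4 11.281 1.938
3 4 10.887 3.014
4 4 12.635 3.023
5 4 12.766 3.461

(exact arithmetic carried between steps; '≈' marks a value shown rounded to 6 d.p. or computed from one; I and e_prev carry over from the previous line; the table rounds u and y to 3 d.p., halves away from zero)
n=0: y=0, sp=4, e=sp−y=4; I=4, D=e−e_prev=4; u=3/4·4+5/4·4+1/2·4=10; next y=1/10·0+1/4·10=2.5
n=1: y=2.5, sp=4, e=sp−y=1.5; I=5.5, D=e−e_prev=-2.5; u=3/4·1.5+5/4·5.5+1/2·(-2.5)=6.75; next y=1/10·2.5+1/4·6.75=1.9375
n=2: y=1.9375, sp=4, e=sp−y=2.0625; I=7.5625, D=e−e_prev=0.5625; u=3/4·2.0625+5/4·7.5625+1/2·0.5625=11.28125; next y=1/10·1.9375+1/4·11.28125≈3.014063
n=3: y≈3.014063, sp=4, e=sp−y≈0.985938; I≈8.548438, D=e−e_prev≈-1.076563; u=3/4·0.985938+5/4·8.548438+1/2·(-1.076563)≈10.886719; next y=1/10·3.014063+1/4·10.886719≈3.023086
n=4: y≈3.023086, sp=4, e=sp−y≈0.976914; I≈9.525352, D=e−e_prev≈-0.009023; u=3/4·0.976914+5/4·9.525352+1/2·(-0.009023)≈12.634863; next y=1/10·3.023086+1/4·12.634863≈3.461024
n=5: y≈3.461024, sp=4, e=sp−y≈0.538976; I≈10.064327, D=e−e_prev≈-0.437938; u=3/4·0.538976+5/4·10.064327+1/2·(-0.437938)≈12.765671; next y=1/10·3.461024+1/4·12.765671≈3.537520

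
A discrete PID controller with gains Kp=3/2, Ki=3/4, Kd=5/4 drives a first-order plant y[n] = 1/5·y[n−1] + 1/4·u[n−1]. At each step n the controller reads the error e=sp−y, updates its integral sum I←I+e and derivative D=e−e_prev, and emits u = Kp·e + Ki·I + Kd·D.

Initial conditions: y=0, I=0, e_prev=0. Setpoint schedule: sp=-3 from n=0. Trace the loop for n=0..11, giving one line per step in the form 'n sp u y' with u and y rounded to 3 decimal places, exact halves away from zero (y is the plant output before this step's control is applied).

(exact arithmetic carried between steps; '≈' marks a value shown rounded to 6 d.p. or computed from one; I and e_prev carry over from the previous line; the table rounds u and y to 3 d.p., halves away from zero)
n=0: y=0, sp=-3, e=sp−y=-3; I=-3, D=e−e_prev=-3; u=3/2·(-3)+3/4·(-3)+5/4·(-3)=-10.5; next y=1/5·0+1/4·(-10.5)=-2.625
n=1: y=-2.625, sp=-3, e=sp−y=-0.375; I=-3.375, D=e−e_prev=2.625; u=3/2·(-0.375)+3/4·(-3.375)+5/4·2.625=0.1875; next y=1/5·(-2.625)+1/4·0.1875=-0.478125
n=2: y=-0.478125, sp=-3, e=sp−y=-2.521875; I=-5.896875, D=e−e_prev=-2.146875; u=3/2·(-2.521875)+3/4·(-5.896875)+5/4·(-2.146875)≈-10.889063; next y=1/5·(-0.478125)+1/4·(-10.889063)≈-2.817891
n=3: y≈-2.817891, sp=-3, e=sp−y≈-0.182109; I≈-6.078984, D=e−e_prev≈2.339766; u=3/2·(-0.182109)+3/4·(-6.078984)+5/4·2.339766≈-1.907695; next y=1/5·(-2.817891)+1/4·(-1.907695)≈-1.040502
n=4: y≈-1.040502, sp=-3, e=sp−y≈-1.959498; I≈-8.038482, D=e−e_prev≈-1.777389; u=3/2·(-1.959498)+3/4·(-8.038482)+5/4·(-1.777389)≈-11.189845; next y=1/5·(-1.040502)+1/4·(-11.189845)≈-3.005562
n=5: y≈-3.005562, sp=-3, e=sp−y≈0.005562; I≈-8.032921, D=e−e_prev≈1.965060; u=3/2·0.005562+3/4·(-8.032921)+5/4·1.965060≈-3.560024; next y=1/5·(-3.005562)+1/4·(-3.560024)≈-1.491118
n=6: y≈-1.491118, sp=-3, e=sp−y≈-1.508882; I≈-9.541803, D=e−e_prev≈-1.514443; u=3/2·(-1.508882)+3/4·(-9.541803)+5/4·(-1.514443)≈-11.312729; next y=1/5·(-1.491118)+1/4·(-11.312729)≈-3.126406
n=7: y≈-3.126406, sp=-3, e=sp−y≈0.126406; I≈-9.415397, D=e−e_prev≈1.635288; u=3/2·0.126406+3/4·(-9.415397)+5/4·1.635288≈-4.827829; next y=1/5·(-3.126406)+1/4·(-4.827829)≈-1.832239
n=8: y≈-1.832239, sp=-3, e=sp−y≈-1.167761; I≈-10.583158, D=e−e_prev≈-1.294167; u=3/2·(-1.167761)+3/4·(-10.583158)+5/4·(-1.294167)≈-11.306720; next y=1/5·(-1.832239)+1/4·(-11.306720)≈-3.193128
n=9: y≈-3.193128, sp=-3, e=sp−y≈0.193128; I≈-10.390031, D=e−e_prev≈1.360889; u=3/2·0.193128+3/4·(-10.390031)+5/4·1.360889≈-5.801720; next y=1/5·(-3.193128)+1/4·(-5.801720)≈-2.089055
n=10: y≈-2.089055, sp=-3, e=sp−y≈-0.910945; I≈-11.300975, D=e−e_prev≈-1.104072; u=3/2·(-0.910945)+3/4·(-11.300975)+5/4·(-1.104072)≈-11.222238; next y=1/5·(-2.089055)+1/4·(-11.222238)≈-3.223371
n=11: y≈-3.223371, sp=-3, e=sp−y≈0.223371; I≈-11.077604, D=e−e_prev≈1.134315; u=3/2·0.223371+3/4·(-11.077604)+5/4·1.134315≈-6.555253; next y=1/5·(-3.223371)+1/4·(-6.555253)≈-2.283487

0 -3 -10.500 0.000
1 -3 0.188 -2.625
2 -3 -10.889 -0.478
3 -3 -1.908 -2.818
4 -3 -11.190 -1.041
5 -3 -3.560 -3.006
6 -3 -11.313 -1.491
7 -3 -4.828 -3.126
8 -3 -11.307 -1.832
9 -3 -5.802 -3.193
10 -3 -11.222 -2.089
11 -3 -6.555 -3.223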